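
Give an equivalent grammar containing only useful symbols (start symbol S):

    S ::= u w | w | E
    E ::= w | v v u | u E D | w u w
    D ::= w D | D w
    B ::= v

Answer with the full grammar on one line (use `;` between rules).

Generating nonterminals: {B, E, S}.
Reachable from S after that: {E, S}.
Removed useless symbols: {B, D} and every production mentioning them.

S ::= u w | w | E; E ::= w | v v u | w u w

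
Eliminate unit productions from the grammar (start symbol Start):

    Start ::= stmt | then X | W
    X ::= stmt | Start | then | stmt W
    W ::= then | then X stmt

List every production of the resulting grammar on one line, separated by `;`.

Start ::= stmt | then X | then | then X stmt; X ::= stmt | then X | then | stmt W | then X stmt; W ::= then | then X stmt

Unit pairs: Start ⇒* {W}; X ⇒* {Start, W}.
For each unit pair (A, B), copy every non-unit production of B to A, then drop all unit productions.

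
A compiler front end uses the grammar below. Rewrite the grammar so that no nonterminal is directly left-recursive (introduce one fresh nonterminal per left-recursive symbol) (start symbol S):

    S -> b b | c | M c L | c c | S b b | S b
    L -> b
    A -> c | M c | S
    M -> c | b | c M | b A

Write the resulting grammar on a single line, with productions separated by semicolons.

S is directly left-recursive.
For S: α = {b b, b}, β = {b b, c, M c L, c c}. Rewrite as S → β S' and S' → α S' | ε.

S -> b b S' | c S' | M c L S' | c c S'; L -> b; A -> c | M c | S; M -> c | b | c M | b A; S' -> b b S' | b S' | ε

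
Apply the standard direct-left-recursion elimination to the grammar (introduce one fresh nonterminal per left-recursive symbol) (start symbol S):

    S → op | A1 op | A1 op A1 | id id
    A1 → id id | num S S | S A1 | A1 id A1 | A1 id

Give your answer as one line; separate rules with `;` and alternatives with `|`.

A1 is directly left-recursive.
For A1: α = {id A1, id}, β = {id id, num S S, S A1}. Rewrite as A1 → β A1' and A1' → α A1' | ε.

S → op | A1 op | A1 op A1 | id id; A1 → id id A1' | num S S A1' | S A1 A1'; A1' → id A1 A1' | id A1' | epsilon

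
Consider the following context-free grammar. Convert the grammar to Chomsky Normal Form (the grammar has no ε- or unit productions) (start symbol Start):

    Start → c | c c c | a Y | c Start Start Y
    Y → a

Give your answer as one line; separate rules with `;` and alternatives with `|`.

Start → c | X1 Y1 | X2 Y | X1 Y2; Y → a; X1 → c; X2 → a; Y1 → X1 X1; Y2 → Start Y3; Y3 → Start Y

Introduce a nonterminal for each terminal appearing in a rule of length ≥ 2: X1 → c, X2 → a.
Binarize each right-hand side of length ≥ 3 by chaining fresh nonterminals (Y1, Y2, …): affected rules were Start → X1 X1 X1; Start → X1 Start Start Y.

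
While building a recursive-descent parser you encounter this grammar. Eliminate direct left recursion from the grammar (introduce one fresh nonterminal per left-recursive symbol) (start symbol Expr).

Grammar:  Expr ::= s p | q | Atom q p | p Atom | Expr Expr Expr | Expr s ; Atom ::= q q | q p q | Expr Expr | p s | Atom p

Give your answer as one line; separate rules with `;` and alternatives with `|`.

Directly left-recursive nonterminals: Expr, Atom.
For Expr: α = {Expr Expr, s}, β = {s p, q, Atom q p, p Atom}. Rewrite as Expr → β Expr1 and Expr1 → α Expr1 | ε.
For Atom: α = {p}, β = {q q, q p q, Expr Expr, p s}. Rewrite as Atom → β Atom1 and Atom1 → α Atom1 | ε.

Expr ::= s p Expr1 | q Expr1 | Atom q p Expr1 | p Atom Expr1; Atom ::= q q Atom1 | q p q Atom1 | Expr Expr Atom1 | p s Atom1; Expr1 ::= Expr Expr Expr1 | s Expr1 | epsilon; Atom1 ::= p Atom1 | epsilon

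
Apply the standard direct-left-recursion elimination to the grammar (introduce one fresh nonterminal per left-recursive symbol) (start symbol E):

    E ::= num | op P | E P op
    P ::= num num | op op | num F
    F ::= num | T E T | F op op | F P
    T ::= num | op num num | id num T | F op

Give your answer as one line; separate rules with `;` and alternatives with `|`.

Directly left-recursive nonterminals: E, F.
For E: α = {P op}, β = {num, op P}. Rewrite as E → β E' and E' → α E' | ε.
For F: α = {op op, P}, β = {num, T E T}. Rewrite as F → β F' and F' → α F' | ε.

E ::= num E' | op P E'; P ::= num num | op op | num F; F ::= num F' | T E T F'; T ::= num | op num num | id num T | F op; E' ::= P op E' | ε; F' ::= op op F' | P F' | ε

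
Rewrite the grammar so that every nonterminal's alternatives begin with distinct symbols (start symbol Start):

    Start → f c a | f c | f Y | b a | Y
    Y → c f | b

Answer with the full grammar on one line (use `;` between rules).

Start has alternatives sharing prefix 'f': factor to Start → f Start1 with Start1 → c a | c | Y.
Start1 has alternatives sharing prefix 'c': factor to Start1 → c Start11 with Start11 → a | ε.

Start → b a | Y | f Start1; Y → c f | b; Start1 → Y | c Start11; Start11 → a | eps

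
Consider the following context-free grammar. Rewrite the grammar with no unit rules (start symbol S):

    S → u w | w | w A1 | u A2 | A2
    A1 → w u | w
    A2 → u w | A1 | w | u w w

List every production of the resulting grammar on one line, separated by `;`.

S → u w | w | u w w | w u | w A1 | u A2; A1 → w u | w; A2 → u w | w | u w w | w u

Unit pairs: A2 ⇒* {A1}; S ⇒* {A1, A2}.
Replace each nonterminal's rules with the union of the non-unit rules of every nonterminal it unit-derives.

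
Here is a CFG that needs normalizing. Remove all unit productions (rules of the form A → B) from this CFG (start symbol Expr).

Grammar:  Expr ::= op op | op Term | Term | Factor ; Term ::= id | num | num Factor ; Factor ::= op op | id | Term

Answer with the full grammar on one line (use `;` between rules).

Expr ::= id | num | num Factor | op op | op Term; Term ::= id | num | num Factor; Factor ::= id | num | num Factor | op op

Unit pairs: Expr ⇒* {Factor, Term}; Factor ⇒* {Term}.
Replace each nonterminal's rules with the union of the non-unit rules of every nonterminal it unit-derives.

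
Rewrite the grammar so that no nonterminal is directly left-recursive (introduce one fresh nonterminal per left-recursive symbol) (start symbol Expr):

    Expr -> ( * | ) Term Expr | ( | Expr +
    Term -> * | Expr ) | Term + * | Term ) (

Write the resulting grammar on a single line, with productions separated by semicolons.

Expr -> ( * Expr1 | ) Term Expr Expr1 | ( Expr1; Term -> * Term1 | Expr ) Term1; Expr1 -> + Expr1 | ε; Term1 -> + * Term1 | ) ( Term1 | ε

Left recursion appears on Expr, Term.
For Expr: α = {+}, β = {( *, ) Term Expr, (}. Rewrite as Expr → β Expr1 and Expr1 → α Expr1 | ε.
For Term: α = {+ *, ) (}, β = {*, Expr )}. Rewrite as Term → β Term1 and Term1 → α Term1 | ε.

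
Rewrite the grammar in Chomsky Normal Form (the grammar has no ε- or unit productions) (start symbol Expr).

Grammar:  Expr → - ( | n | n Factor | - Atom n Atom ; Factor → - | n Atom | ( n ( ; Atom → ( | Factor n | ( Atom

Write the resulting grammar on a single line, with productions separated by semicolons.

Expr → X1 X2 | n | X3 Factor | X1 Y1; Factor → - | X3 Atom | X2 Y3; Atom → ( | Factor X3 | X2 Atom; X1 → -; X2 → (; X3 → n; Y1 → Atom Y2; Y2 → X3 Atom; Y3 → X3 X2

Introduce a nonterminal for each terminal appearing in a rule of length ≥ 2: X1 → -, X2 → (, X3 → n.
Binarize each right-hand side of length ≥ 3 by chaining fresh nonterminals (Y1, Y2, …): affected rules were Expr → X1 Atom X3 Atom; Factor → X2 X3 X2.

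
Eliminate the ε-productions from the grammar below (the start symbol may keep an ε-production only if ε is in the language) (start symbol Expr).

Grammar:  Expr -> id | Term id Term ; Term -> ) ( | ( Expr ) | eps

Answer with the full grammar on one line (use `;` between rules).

Expr -> id | Term id Term | Term id | id Term; Term -> ) ( | ( Expr )

The nullable symbols are {Term}.
ε ∉ L(G), so no ε-production is kept.
For each production, add variants omitting each subset of nullable occurrences: Expr → Term id Term gives Term id Term | Term id | id Term.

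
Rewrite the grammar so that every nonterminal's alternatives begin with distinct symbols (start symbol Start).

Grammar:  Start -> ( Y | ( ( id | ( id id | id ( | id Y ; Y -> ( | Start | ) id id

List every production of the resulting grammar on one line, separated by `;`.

Start -> ( Start1 | id Start2; Y -> ( | Start | ) id id; Start1 -> Y | ( id | id id; Start2 -> ( | Y

Start has alternatives sharing prefix '(': factor to Start → ( Start1 with Start1 → Y | ( id | id id.
Start has alternatives sharing prefix 'id': factor to Start → id Start2 with Start2 → ( | Y.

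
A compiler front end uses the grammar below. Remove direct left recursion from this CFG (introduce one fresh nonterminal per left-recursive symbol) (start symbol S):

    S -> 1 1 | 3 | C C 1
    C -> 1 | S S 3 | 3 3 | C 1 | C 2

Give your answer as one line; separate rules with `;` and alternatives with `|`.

S -> 1 1 | 3 | C C 1; C -> 1 C' | S S 3 C' | 3 3 C'; C' -> 1 C' | 2 C' | eps

C is directly left-recursive.
For C: α = {1, 2}, β = {1, S S 3, 3 3}. Rewrite as C → β C' and C' → α C' | ε.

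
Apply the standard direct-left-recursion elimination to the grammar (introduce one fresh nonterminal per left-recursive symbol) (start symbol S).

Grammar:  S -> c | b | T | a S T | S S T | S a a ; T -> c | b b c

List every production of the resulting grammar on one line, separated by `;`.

Directly left-recursive nonterminal: S.
For S: α = {S T, a a}, β = {c, b, T, a S T}. Rewrite as S → β S' and S' → α S' | ε.

S -> c S' | b S' | T S' | a S T S'; T -> c | b b c; S' -> S T S' | a a S' | ε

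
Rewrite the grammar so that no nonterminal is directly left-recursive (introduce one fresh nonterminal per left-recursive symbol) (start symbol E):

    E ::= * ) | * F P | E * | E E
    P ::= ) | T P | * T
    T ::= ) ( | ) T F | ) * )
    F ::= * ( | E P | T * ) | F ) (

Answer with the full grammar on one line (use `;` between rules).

E ::= * ) E' | * F P E'; P ::= ) | T P | * T; T ::= ) ( | ) T F | ) * ); F ::= * ( F' | E P F' | T * ) F'; E' ::= * E' | E E' | ε; F' ::= ) ( F' | ε

E, F are directly left-recursive.
For E: α = {*, E}, β = {* ), * F P}. Rewrite as E → β E' and E' → α E' | ε.
For F: α = {) (}, β = {* (, E P, T * )}. Rewrite as F → β F' and F' → α F' | ε.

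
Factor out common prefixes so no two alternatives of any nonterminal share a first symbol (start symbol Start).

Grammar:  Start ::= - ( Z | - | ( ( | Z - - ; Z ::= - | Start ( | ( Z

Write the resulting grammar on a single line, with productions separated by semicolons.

Start has alternatives sharing prefix '-': factor to Start → - Start1 with Start1 → ( Z | ε.

Start ::= ( ( | Z - - | - Start1; Z ::= - | Start ( | ( Z; Start1 ::= ( Z | ε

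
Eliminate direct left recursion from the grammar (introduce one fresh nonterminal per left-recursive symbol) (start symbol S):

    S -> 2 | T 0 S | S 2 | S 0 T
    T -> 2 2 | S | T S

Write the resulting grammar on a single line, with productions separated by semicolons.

Left recursion appears on S, T.
For S: α = {2, 0 T}, β = {2, T 0 S}. Rewrite as S → β S' and S' → α S' | ε.
For T: α = {S}, β = {2 2, S}. Rewrite as T → β T' and T' → α T' | ε.

S -> 2 S' | T 0 S S'; T -> 2 2 T' | S T'; S' -> 2 S' | 0 T S' | ε; T' -> S T' | ε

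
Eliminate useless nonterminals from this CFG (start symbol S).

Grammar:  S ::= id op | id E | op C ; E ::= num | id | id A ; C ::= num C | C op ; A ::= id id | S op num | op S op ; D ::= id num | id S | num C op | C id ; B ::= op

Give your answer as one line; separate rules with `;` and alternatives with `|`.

Generating nonterminals: {A, B, D, E, S}.
Reachable from S after that: {A, E, S}.
Removed useless symbols: {B, C, D} and every production mentioning them.

S ::= id op | id E; E ::= num | id | id A; A ::= id id | S op num | op S op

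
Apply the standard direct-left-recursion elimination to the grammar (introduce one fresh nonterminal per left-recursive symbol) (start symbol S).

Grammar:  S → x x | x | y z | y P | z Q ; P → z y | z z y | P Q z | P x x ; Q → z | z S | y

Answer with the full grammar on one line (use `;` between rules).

P is directly left-recursive.
For P: α = {Q z, x x}, β = {z y, z z y}. Rewrite as P → β P' and P' → α P' | ε.

S → x x | x | y z | y P | z Q; P → z y P' | z z y P'; Q → z | z S | y; P' → Q z P' | x x P' | ε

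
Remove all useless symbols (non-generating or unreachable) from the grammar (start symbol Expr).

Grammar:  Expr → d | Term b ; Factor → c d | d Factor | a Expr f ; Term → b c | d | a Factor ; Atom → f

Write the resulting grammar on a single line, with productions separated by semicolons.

Generating nonterminals: {Atom, Expr, Factor, Term}.
Reachable from Expr after that: {Expr, Factor, Term}.
Removed useless symbols: {Atom} and every production mentioning them.

Expr → d | Term b; Factor → c d | d Factor | a Expr f; Term → b c | d | a Factor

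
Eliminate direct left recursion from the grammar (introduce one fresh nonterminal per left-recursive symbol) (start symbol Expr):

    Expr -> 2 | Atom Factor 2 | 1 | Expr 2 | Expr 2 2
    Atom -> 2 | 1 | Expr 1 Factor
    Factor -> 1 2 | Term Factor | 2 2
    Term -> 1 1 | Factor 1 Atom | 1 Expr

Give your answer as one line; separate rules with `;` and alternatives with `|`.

Expr -> 2 Expr1 | Atom Factor 2 Expr1 | 1 Expr1; Atom -> 2 | 1 | Expr 1 Factor; Factor -> 1 2 | Term Factor | 2 2; Term -> 1 1 | Factor 1 Atom | 1 Expr; Expr1 -> 2 Expr1 | 2 2 Expr1 | ε

Directly left-recursive nonterminal: Expr.
For Expr: α = {2, 2 2}, β = {2, Atom Factor 2, 1}. Rewrite as Expr → β Expr1 and Expr1 → α Expr1 | ε.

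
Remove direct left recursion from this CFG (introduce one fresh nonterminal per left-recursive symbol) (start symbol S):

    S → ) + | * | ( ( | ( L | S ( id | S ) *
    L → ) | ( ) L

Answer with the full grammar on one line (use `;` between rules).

S → ) + S' | * S' | ( ( S' | ( L S'; L → ) | ( ) L; S' → ( id S' | ) * S' | ε

Directly left-recursive nonterminal: S.
For S: α = {( id, ) *}, β = {) +, *, ( (, ( L}. Rewrite as S → β S' and S' → α S' | ε.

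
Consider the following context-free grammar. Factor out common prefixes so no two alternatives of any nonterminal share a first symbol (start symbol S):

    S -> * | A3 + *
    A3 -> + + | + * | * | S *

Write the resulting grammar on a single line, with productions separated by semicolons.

S -> * | A3 + *; A3 -> * | S * | + A3'; A3' -> + | *

A3 has alternatives sharing prefix '+': factor to A3 → + A3' with A3' → + | *.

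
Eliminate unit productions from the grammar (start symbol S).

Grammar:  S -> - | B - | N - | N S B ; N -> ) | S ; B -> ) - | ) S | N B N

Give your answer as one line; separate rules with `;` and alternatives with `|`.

S -> - | B - | N - | N S B; N -> - | B - | N - | N S B | ); B -> ) - | ) S | N B N

Unit pairs: N ⇒* {S}.
Replace each nonterminal's rules with the union of the non-unit rules of every nonterminal it unit-derives.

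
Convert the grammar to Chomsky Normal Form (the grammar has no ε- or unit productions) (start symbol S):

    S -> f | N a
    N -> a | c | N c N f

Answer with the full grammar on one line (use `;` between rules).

S -> f | N X1; N -> a | c | N Y1; X1 -> a; X2 -> c; X3 -> f; Y1 -> X2 Y2; Y2 -> N X3

Introduce a nonterminal for each terminal appearing in a rule of length ≥ 2: X1 → a, X2 → c, X3 → f.
Binarize each right-hand side of length ≥ 3 by chaining fresh nonterminals (Y1, Y2, …): affected rules were N → N X2 N X3.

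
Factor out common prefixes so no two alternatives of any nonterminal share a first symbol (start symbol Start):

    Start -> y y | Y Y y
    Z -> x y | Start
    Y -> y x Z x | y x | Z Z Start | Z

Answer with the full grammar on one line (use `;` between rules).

Y has alternatives sharing prefix 'y x': factor to Y → y x Y1 with Y1 → Z x | ε.
Y has alternatives sharing prefix 'Z': factor to Y → Z Y2 with Y2 → Z Start | ε.

Start -> y y | Y Y y; Z -> x y | Start; Y -> y x Y1 | Z Y2; Y1 -> Z x | ε; Y2 -> Z Start | ε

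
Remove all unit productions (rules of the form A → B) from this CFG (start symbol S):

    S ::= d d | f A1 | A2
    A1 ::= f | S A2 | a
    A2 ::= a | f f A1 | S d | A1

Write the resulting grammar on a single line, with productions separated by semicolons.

S ::= a | f f A1 | S d | f | S A2 | d d | f A1; A1 ::= f | S A2 | a; A2 ::= a | f f A1 | S d | f | S A2

Unit pairs: A2 ⇒* {A1}; S ⇒* {A1, A2}.
For each unit pair (A, B), copy every non-unit production of B to A, then drop all unit productions.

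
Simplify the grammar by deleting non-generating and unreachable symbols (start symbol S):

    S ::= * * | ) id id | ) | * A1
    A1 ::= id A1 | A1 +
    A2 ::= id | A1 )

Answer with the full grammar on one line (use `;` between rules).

Generating nonterminals: {A2, S}.
Reachable from S after that: {S}.
Removed useless symbols: {A1, A2} and every production mentioning them.

S ::= * * | ) id id | )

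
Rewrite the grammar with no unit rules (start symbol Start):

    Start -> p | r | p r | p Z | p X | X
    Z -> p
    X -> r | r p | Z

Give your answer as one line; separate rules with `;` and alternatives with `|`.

Unit pairs: Start ⇒* {X, Z}; X ⇒* {Z}.
Replace each nonterminal's rules with the union of the non-unit rules of every nonterminal it unit-derives.

Start -> p | r | p r | p Z | p X | r p; Z -> p; X -> p | r | r p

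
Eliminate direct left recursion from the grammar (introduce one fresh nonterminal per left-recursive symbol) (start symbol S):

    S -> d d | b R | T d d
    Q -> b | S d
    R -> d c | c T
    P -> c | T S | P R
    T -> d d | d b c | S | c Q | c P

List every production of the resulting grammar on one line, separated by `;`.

Left recursion appears on P.
For P: α = {R}, β = {c, T S}. Rewrite as P → β P' and P' → α P' | ε.

S -> d d | b R | T d d; Q -> b | S d; R -> d c | c T; P -> c P' | T S P'; T -> d d | d b c | S | c Q | c P; P' -> R P' | ε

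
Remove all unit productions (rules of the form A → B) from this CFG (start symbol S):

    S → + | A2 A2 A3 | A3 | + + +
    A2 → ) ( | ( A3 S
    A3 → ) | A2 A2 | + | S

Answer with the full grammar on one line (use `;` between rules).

S → + | A2 A2 A3 | + + + | ) | A2 A2; A2 → ) ( | ( A3 S; A3 → + | A2 A2 A3 | + + + | ) | A2 A2

Unit pairs: A3 ⇒* {S}; S ⇒* {A3}.
For each unit pair (A, B), copy every non-unit production of B to A, then drop all unit productions.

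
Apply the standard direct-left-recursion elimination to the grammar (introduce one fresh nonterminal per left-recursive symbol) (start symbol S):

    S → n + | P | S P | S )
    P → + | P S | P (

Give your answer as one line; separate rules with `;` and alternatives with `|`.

Left recursion appears on S, P.
For S: α = {P, )}, β = {n +, P}. Rewrite as S → β S' and S' → α S' | ε.
For P: α = {S, (}, β = {+}. Rewrite as P → β P' and P' → α P' | ε.

S → n + S' | P S'; P → + P'; S' → P S' | ) S' | eps; P' → S P' | ( P' | eps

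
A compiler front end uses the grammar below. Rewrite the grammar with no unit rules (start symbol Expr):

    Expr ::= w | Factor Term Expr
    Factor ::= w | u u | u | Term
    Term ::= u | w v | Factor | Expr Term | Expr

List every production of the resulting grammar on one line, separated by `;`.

Unit pairs: Factor ⇒* {Expr, Term}; Term ⇒* {Expr, Factor}.
Replace each nonterminal's rules with the union of the non-unit rules of every nonterminal it unit-derives.

Expr ::= w | Factor Term Expr; Factor ::= u | w v | Expr Term | w | u u | Factor Term Expr; Term ::= u | w v | Expr Term | w | u u | Factor Term Expr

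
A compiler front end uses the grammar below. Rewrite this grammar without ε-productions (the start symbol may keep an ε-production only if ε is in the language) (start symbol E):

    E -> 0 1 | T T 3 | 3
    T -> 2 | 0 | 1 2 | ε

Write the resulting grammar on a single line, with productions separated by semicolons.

Nullable nonterminals: {T}.
ε ∉ L(G), so no ε-production is kept.
Add the nullable-subset variants: E → T T 3 gives T T 3 | T 3 | 3.

E -> 0 1 | T T 3 | T 3 | 3; T -> 2 | 0 | 1 2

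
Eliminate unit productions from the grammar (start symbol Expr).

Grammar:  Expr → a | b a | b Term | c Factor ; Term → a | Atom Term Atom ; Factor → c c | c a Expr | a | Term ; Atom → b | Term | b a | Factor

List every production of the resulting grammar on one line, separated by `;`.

Unit pairs: Atom ⇒* {Factor, Term}; Factor ⇒* {Term}.
For every A with A ⇒* B via unit rules, add B's non-unit alternatives to A; then delete every rule of the form X → Y.

Expr → a | b a | b Term | c Factor; Term → a | Atom Term Atom; Factor → a | Atom Term Atom | c c | c a Expr; Atom → a | Atom Term Atom | b | b a | c c | c a Expr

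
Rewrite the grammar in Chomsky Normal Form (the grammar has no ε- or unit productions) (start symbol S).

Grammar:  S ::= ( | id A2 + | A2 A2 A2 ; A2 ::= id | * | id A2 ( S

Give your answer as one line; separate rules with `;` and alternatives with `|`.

S ::= ( | X1 Y1 | A2 Y2; A2 ::= id | * | X1 Y3; X1 ::= id; X2 ::= +; X3 ::= (; Y1 ::= A2 X2; Y2 ::= A2 A2; Y3 ::= A2 Y4; Y4 ::= X3 S

Introduce a nonterminal for each terminal appearing in a rule of length ≥ 2: X1 → id, X2 → +, X3 → (.
Binarize each right-hand side of length ≥ 3 by chaining fresh nonterminals (Y1, Y2, …): affected rules were S → X1 A2 X2; S → A2 A2 A2; A2 → X1 A2 X3 S.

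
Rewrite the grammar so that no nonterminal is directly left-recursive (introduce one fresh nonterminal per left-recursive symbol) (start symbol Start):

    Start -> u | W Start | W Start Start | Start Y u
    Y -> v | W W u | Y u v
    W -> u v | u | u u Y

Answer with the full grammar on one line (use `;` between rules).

Start -> u Start1 | W Start Start1 | W Start Start Start1; Y -> v Y1 | W W u Y1; W -> u v | u | u u Y; Start1 -> Y u Start1 | ε; Y1 -> u v Y1 | ε

Left recursion appears on Start, Y.
For Start: α = {Y u}, β = {u, W Start, W Start Start}. Rewrite as Start → β Start1 and Start1 → α Start1 | ε.
For Y: α = {u v}, β = {v, W W u}. Rewrite as Y → β Y1 and Y1 → α Y1 | ε.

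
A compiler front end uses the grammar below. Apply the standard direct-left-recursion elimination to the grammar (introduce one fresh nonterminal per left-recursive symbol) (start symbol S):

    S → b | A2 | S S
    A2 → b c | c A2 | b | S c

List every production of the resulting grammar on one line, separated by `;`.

S → b S' | A2 S'; A2 → b c | c A2 | b | S c; S' → S S' | ε

Left recursion appears on S.
For S: α = {S}, β = {b, A2}. Rewrite as S → β S' and S' → α S' | ε.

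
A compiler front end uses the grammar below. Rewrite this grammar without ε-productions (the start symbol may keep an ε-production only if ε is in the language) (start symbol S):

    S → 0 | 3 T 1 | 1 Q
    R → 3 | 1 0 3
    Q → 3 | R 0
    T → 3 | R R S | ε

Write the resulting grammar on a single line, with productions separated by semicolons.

S → 0 | 3 T 1 | 3 1 | 1 Q; R → 3 | 1 0 3; Q → 3 | R 0; T → 3 | R R S

Nullable set = {T}.
ε ∉ L(G), so no ε-production is kept.
Expand every rule over subsets of its nullable positions: S → 3 T 1 gives 3 T 1 | 3 1.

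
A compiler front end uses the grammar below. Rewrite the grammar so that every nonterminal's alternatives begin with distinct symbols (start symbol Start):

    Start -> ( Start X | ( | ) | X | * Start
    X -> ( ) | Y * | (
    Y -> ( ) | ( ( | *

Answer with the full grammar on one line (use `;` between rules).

Start -> ) | X | * Start | ( Start1; X -> Y * | ( X1; Y -> * | ( Y1; Start1 -> Start X | ε; X1 -> ) | ε; Y1 -> ) | (

Start has alternatives sharing prefix '(': factor to Start → ( Start1 with Start1 → Start X | ε.
X has alternatives sharing prefix '(': factor to X → ( X1 with X1 → ) | ε.
Y has alternatives sharing prefix '(': factor to Y → ( Y1 with Y1 → ) | (.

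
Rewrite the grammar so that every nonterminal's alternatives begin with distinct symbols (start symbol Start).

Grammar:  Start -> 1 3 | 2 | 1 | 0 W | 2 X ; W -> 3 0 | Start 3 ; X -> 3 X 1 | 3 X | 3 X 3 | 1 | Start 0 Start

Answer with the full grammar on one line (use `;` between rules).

Start -> 0 W | 1 Start1 | 2 Start2; W -> 3 0 | Start 3; X -> 1 | Start 0 Start | 3 X X1; Start1 -> 3 | ε; Start2 -> ε | X; X1 -> 1 | ε | 3

Start has alternatives sharing prefix '1': factor to Start → 1 Start1 with Start1 → 3 | ε.
Start has alternatives sharing prefix '2': factor to Start → 2 Start2 with Start2 → ε | X.
X has alternatives sharing prefix '3 X': factor to X → 3 X X1 with X1 → 1 | ε | 3.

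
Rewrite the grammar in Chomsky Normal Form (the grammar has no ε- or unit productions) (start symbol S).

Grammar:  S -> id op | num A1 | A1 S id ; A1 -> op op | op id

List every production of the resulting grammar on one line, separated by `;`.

Introduce a nonterminal for each terminal appearing in a rule of length ≥ 2: X1 → id, X2 → op, X3 → num.
Binarize each right-hand side of length ≥ 3 by chaining fresh nonterminals (Y1, Y2, …): affected rules were S → A1 S X1.

S -> X1 X2 | X3 A1 | A1 Y1; A1 -> X2 X2 | X2 X1; X1 -> id; X2 -> op; X3 -> num; Y1 -> S X1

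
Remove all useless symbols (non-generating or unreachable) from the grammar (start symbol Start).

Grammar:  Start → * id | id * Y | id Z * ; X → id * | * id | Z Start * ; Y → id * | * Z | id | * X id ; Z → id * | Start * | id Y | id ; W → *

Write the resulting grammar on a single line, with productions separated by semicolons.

Start → * id | id * Y | id Z *; X → id * | * id | Z Start *; Y → id * | * Z | id | * X id; Z → id * | Start * | id Y | id

Generating nonterminals: {Start, W, X, Y, Z}.
Reachable from Start after that: {Start, X, Y, Z}.
Removed useless symbols: {W} and every production mentioning them.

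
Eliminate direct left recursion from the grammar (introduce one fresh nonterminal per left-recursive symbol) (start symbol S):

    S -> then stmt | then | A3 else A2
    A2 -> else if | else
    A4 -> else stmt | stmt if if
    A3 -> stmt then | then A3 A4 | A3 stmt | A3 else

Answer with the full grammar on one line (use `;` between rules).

Directly left-recursive nonterminal: A3.
For A3: α = {stmt, else}, β = {stmt then, then A3 A4}. Rewrite as A3 → β A3' and A3' → α A3' | ε.

S -> then stmt | then | A3 else A2; A2 -> else if | else; A4 -> else stmt | stmt if if; A3 -> stmt then A3' | then A3 A4 A3'; A3' -> stmt A3' | else A3' | ε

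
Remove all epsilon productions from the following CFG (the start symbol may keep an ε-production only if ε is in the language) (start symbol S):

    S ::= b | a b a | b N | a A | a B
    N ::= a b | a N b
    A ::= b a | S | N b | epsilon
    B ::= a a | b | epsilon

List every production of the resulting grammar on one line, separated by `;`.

The nullable symbols are {A, B}.
ε ∉ L(G), so no ε-production is kept.
Add the nullable-subset variants: S → a A gives a A | a.

S ::= b | a b a | b N | a A | a | a B; N ::= a b | a N b; A ::= b a | S | N b; B ::= a a | b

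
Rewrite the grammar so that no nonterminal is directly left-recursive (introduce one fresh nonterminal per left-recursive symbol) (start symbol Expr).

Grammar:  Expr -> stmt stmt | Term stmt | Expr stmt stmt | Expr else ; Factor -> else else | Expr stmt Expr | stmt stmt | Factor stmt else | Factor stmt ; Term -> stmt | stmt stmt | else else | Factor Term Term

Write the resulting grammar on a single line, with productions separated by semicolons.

Expr -> stmt stmt Expr1 | Term stmt Expr1; Factor -> else else Factor1 | Expr stmt Expr Factor1 | stmt stmt Factor1; Term -> stmt | stmt stmt | else else | Factor Term Term; Expr1 -> stmt stmt Expr1 | else Expr1 | ε; Factor1 -> stmt else Factor1 | stmt Factor1 | ε

Left recursion appears on Expr, Factor.
For Expr: α = {stmt stmt, else}, β = {stmt stmt, Term stmt}. Rewrite as Expr → β Expr1 and Expr1 → α Expr1 | ε.
For Factor: α = {stmt else, stmt}, β = {else else, Expr stmt Expr, stmt stmt}. Rewrite as Factor → β Factor1 and Factor1 → α Factor1 | ε.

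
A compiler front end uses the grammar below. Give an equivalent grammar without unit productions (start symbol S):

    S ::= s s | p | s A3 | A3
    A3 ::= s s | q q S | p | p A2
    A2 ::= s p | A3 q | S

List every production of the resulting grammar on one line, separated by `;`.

S ::= s s | p | s A3 | q q S | p A2; A3 ::= s s | q q S | p | p A2; A2 ::= s p | A3 q | s s | p | s A3 | q q S | p A2

Unit pairs: A2 ⇒* {A3, S}; S ⇒* {A3}.
For every A with A ⇒* B via unit rules, add B's non-unit alternatives to A; then delete every rule of the form X → Y.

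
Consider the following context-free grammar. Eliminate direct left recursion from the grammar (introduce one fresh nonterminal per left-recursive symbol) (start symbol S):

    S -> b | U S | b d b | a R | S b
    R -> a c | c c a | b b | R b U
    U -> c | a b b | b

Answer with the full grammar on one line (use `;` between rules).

S -> b S' | U S S' | b d b S' | a R S'; R -> a c R' | c c a R' | b b R'; U -> c | a b b | b; S' -> b S' | ε; R' -> b U R' | ε

Directly left-recursive nonterminals: S, R.
For S: α = {b}, β = {b, U S, b d b, a R}. Rewrite as S → β S' and S' → α S' | ε.
For R: α = {b U}, β = {a c, c c a, b b}. Rewrite as R → β R' and R' → α R' | ε.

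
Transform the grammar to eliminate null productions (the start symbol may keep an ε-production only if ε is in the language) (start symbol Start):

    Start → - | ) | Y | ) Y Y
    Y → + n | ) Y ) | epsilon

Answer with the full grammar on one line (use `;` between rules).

Nullable nonterminals: {Start, Y}.
ε ∈ L(G) since Start is nullable, so keep Start → ε.
Expand every rule over subsets of its nullable positions: Start → ) Y Y gives ) Y Y | ) Y. Y → ) Y ) gives ) Y ) | ) ).

Start → - | ) | Y | ) Y Y | ) Y | ε; Y → + n | ) Y ) | ) )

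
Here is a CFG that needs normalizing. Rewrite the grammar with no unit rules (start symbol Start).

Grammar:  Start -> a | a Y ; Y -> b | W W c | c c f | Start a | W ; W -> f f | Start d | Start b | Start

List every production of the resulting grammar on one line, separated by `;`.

Start -> a | a Y; Y -> a | a Y | f f | Start d | Start b | b | W W c | c c f | Start a; W -> a | a Y | f f | Start d | Start b

Unit pairs: W ⇒* {Start}; Y ⇒* {Start, W}.
Replace each nonterminal's rules with the union of the non-unit rules of every nonterminal it unit-derives.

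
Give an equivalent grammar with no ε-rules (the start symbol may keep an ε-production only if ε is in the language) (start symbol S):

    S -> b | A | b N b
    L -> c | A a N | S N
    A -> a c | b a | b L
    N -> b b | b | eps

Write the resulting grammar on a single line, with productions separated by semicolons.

S -> b | A | b N b | b b; L -> c | A a N | A a | S N | S; A -> a c | b a | b L; N -> b b | b

The nullable symbols are {N}.
ε ∉ L(G), so no ε-production is kept.
Add the nullable-subset variants: S → b N b gives b N b | b b. L → A a N gives A a N | A a. L → S N gives S N | S.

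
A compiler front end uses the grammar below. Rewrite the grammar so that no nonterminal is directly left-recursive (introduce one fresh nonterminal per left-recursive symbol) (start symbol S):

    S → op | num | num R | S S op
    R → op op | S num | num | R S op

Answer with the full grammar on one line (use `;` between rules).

S, R are directly left-recursive.
For S: α = {S op}, β = {op, num, num R}. Rewrite as S → β S' and S' → α S' | ε.
For R: α = {S op}, β = {op op, S num, num}. Rewrite as R → β R' and R' → α R' | ε.

S → op S' | num S' | num R S'; R → op op R' | S num R' | num R'; S' → S op S' | ε; R' → S op R' | ε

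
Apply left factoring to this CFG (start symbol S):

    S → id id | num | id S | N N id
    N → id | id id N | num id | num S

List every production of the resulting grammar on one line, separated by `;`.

S has alternatives sharing prefix 'id': factor to S → id S' with S' → id | S.
N has alternatives sharing prefix 'id': factor to N → id N' with N' → ε | id N.
N has alternatives sharing prefix 'num': factor to N → num N'' with N'' → id | S.

S → num | N N id | id S'; N → id N' | num N''; S' → id | S; N' → ε | id N; N'' → id | S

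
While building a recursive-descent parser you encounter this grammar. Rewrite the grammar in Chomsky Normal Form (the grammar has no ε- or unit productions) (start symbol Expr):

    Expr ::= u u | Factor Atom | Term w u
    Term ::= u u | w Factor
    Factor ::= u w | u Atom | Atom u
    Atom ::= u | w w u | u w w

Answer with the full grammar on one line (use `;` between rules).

Introduce a nonterminal for each terminal appearing in a rule of length ≥ 2: X1 → u, X2 → w.
Binarize each right-hand side of length ≥ 3 by chaining fresh nonterminals (Y1, Y2, …): affected rules were Expr → Term X2 X1; Atom → X2 X2 X1; Atom → X1 X2 X2.

Expr ::= X1 X1 | Factor Atom | Term Y1; Term ::= X1 X1 | X2 Factor; Factor ::= X1 X2 | X1 Atom | Atom X1; Atom ::= u | X2 Y2 | X1 Y3; X1 ::= u; X2 ::= w; Y1 ::= X2 X1; Y2 ::= X2 X1; Y3 ::= X2 X2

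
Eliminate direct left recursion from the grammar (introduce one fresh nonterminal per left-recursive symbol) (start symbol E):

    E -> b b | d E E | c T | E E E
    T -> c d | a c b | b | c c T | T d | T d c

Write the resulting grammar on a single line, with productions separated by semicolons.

Left recursion appears on E, T.
For E: α = {E E}, β = {b b, d E E, c T}. Rewrite as E → β E' and E' → α E' | ε.
For T: α = {d, d c}, β = {c d, a c b, b, c c T}. Rewrite as T → β T' and T' → α T' | ε.

E -> b b E' | d E E E' | c T E'; T -> c d T' | a c b T' | b T' | c c T T'; E' -> E E E' | ε; T' -> d T' | d c T' | ε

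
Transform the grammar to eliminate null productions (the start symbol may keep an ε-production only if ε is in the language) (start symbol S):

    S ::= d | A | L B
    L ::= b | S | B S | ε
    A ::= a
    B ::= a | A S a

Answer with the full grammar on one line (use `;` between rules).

S ::= d | A | L B | B; L ::= b | S | B S; A ::= a; B ::= a | A S a

The nullable symbols are {L}.
ε ∉ L(G), so no ε-production is kept.
Expand every rule over subsets of its nullable positions: S → L B gives L B | B.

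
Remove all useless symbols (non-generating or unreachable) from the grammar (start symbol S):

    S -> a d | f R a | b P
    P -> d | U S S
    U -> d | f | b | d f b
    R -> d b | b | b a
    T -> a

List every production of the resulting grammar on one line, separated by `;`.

S -> a d | f R a | b P; P -> d | U S S; U -> d | f | b | d f b; R -> d b | b | b a

Generating nonterminals: {P, R, S, T, U}.
Reachable from S after that: {P, R, S, U}.
Removed useless symbols: {T} and every production mentioning them.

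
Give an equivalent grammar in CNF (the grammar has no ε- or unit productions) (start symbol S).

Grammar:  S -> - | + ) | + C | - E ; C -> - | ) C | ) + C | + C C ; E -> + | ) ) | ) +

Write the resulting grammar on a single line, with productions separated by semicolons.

Introduce a nonterminal for each terminal appearing in a rule of length ≥ 2: X1 → +, X2 → ), X3 → -.
Binarize each right-hand side of length ≥ 3 by chaining fresh nonterminals (Y1, Y2, …): affected rules were C → X2 X1 C; C → X1 C C.

S -> - | X1 X2 | X1 C | X3 E; C -> - | X2 C | X2 Y1 | X1 Y2; E -> + | X2 X2 | X2 X1; X1 -> +; X2 -> ); X3 -> -; Y1 -> X1 C; Y2 -> C C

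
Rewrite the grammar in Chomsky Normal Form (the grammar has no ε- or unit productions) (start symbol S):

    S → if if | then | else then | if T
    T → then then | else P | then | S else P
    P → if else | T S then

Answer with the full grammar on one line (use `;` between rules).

Introduce a nonterminal for each terminal appearing in a rule of length ≥ 2: X1 → if, X2 → else, X3 → then.
Binarize each right-hand side of length ≥ 3 by chaining fresh nonterminals (Y1, Y2, …): affected rules were T → S X2 P; P → T S X3.

S → X1 X1 | then | X2 X3 | X1 T; T → X3 X3 | X2 P | then | S Y1; P → X1 X2 | T Y2; X1 → if; X2 → else; X3 → then; Y1 → X2 P; Y2 → S X3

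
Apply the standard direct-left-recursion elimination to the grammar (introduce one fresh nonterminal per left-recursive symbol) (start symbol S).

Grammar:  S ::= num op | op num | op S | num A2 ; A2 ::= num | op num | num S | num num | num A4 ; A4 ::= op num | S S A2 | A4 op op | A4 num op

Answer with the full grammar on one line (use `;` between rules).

Directly left-recursive nonterminal: A4.
For A4: α = {op op, num op}, β = {op num, S S A2}. Rewrite as A4 → β A4' and A4' → α A4' | ε.

S ::= num op | op num | op S | num A2; A2 ::= num | op num | num S | num num | num A4; A4 ::= op num A4' | S S A2 A4'; A4' ::= op op A4' | num op A4' | ε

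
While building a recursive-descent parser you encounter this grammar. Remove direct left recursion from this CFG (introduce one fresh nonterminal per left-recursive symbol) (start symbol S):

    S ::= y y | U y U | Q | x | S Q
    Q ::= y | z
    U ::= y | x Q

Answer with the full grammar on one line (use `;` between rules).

S is directly left-recursive.
For S: α = {Q}, β = {y y, U y U, Q, x}. Rewrite as S → β S' and S' → α S' | ε.

S ::= y y S' | U y U S' | Q S' | x S'; Q ::= y | z; U ::= y | x Q; S' ::= Q S' | ε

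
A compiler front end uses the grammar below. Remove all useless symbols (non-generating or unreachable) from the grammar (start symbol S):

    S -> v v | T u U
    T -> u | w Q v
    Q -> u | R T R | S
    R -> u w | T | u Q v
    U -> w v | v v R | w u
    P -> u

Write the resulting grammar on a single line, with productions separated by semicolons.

Generating nonterminals: {P, Q, R, S, T, U}.
Reachable from S after that: {Q, R, S, T, U}.
Removed useless symbols: {P} and every production mentioning them.

S -> v v | T u U; T -> u | w Q v; Q -> u | R T R | S; R -> u w | T | u Q v; U -> w v | v v R | w u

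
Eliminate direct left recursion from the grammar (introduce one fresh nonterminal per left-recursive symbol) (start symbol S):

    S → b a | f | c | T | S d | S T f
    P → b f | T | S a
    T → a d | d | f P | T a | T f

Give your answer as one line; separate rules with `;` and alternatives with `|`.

S → b a S' | f S' | c S' | T S'; P → b f | T | S a; T → a d T' | d T' | f P T'; S' → d S' | T f S' | ε; T' → a T' | f T' | ε

Directly left-recursive nonterminals: S, T.
For S: α = {d, T f}, β = {b a, f, c, T}. Rewrite as S → β S' and S' → α S' | ε.
For T: α = {a, f}, β = {a d, d, f P}. Rewrite as T → β T' and T' → α T' | ε.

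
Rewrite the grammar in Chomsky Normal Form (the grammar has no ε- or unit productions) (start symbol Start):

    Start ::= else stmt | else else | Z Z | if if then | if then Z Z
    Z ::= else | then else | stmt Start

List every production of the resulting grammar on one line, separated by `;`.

Introduce a nonterminal for each terminal appearing in a rule of length ≥ 2: X1 → else, X2 → stmt, X3 → if, X4 → then.
Binarize each right-hand side of length ≥ 3 by chaining fresh nonterminals (Y1, Y2, …): affected rules were Start → X3 X3 X4; Start → X3 X4 Z Z.

Start ::= X1 X2 | X1 X1 | Z Z | X3 Y1 | X3 Y2; Z ::= else | X4 X1 | X2 Start; X1 ::= else; X2 ::= stmt; X3 ::= if; X4 ::= then; Y1 ::= X3 X4; Y2 ::= X4 Y3; Y3 ::= Z Z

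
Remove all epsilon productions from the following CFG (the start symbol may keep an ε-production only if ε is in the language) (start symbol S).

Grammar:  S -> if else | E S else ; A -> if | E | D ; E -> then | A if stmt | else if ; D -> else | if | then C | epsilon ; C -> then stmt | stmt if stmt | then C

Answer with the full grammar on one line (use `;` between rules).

S -> if else | E S else; A -> if | E | D; E -> then | A if stmt | if stmt | else if; D -> else | if | then C; C -> then stmt | stmt if stmt | then C

Nullable set = {A, D}.
ε ∉ L(G), so no ε-production is kept.
Add the nullable-subset variants: E → A if stmt gives A if stmt | if stmt.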